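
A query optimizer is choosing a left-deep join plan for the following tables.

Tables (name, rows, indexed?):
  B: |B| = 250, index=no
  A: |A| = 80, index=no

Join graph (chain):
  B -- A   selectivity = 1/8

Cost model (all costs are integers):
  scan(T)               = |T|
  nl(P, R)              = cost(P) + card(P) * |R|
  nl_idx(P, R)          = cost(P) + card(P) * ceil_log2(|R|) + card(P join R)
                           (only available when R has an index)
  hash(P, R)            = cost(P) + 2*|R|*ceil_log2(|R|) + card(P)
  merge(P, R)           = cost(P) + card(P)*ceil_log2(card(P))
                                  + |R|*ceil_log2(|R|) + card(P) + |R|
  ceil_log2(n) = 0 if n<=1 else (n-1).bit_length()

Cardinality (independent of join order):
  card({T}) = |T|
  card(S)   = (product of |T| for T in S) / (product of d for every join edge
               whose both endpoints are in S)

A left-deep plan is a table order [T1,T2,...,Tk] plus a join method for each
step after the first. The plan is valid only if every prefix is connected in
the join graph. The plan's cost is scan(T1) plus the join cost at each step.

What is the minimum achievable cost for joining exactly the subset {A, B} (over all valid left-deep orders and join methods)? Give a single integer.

Selinger DP over subsets of {A,B}:
  {B}: scan cost=250, card=250
  {A}: scan cost=80, card=80
  {AB}: card=2500; try (A,hash)→1620, (B,merge)→2970, (A,merge)→3140, (B,hash)→4160, (B,nl)→20080, (A,nl)→20250; best=1620 via (A,hash)

1620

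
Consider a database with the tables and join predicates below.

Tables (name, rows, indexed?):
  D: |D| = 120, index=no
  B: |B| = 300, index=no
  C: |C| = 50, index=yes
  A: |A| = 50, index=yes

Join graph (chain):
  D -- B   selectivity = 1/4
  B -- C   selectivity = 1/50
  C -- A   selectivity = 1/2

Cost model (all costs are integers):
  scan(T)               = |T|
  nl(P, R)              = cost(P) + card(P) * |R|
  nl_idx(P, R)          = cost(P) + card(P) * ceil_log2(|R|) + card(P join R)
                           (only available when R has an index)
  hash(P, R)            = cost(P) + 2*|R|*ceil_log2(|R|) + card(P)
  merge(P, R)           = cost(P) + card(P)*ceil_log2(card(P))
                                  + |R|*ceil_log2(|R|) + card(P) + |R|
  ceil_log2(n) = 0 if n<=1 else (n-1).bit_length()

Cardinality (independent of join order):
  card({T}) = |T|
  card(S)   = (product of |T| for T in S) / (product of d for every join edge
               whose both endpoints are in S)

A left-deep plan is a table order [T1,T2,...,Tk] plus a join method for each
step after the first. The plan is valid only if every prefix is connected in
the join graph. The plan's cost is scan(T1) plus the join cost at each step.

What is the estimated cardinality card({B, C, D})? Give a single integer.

Tables in S: B(300), C(50), D(120)
Edges inside S: D-B(d=4), B-C(d=50)
numerator = 300 * 50 * 120 = 1800000
denominator = 4 * 50 = 200
card(S) = 1800000 / 200 = 9000

9000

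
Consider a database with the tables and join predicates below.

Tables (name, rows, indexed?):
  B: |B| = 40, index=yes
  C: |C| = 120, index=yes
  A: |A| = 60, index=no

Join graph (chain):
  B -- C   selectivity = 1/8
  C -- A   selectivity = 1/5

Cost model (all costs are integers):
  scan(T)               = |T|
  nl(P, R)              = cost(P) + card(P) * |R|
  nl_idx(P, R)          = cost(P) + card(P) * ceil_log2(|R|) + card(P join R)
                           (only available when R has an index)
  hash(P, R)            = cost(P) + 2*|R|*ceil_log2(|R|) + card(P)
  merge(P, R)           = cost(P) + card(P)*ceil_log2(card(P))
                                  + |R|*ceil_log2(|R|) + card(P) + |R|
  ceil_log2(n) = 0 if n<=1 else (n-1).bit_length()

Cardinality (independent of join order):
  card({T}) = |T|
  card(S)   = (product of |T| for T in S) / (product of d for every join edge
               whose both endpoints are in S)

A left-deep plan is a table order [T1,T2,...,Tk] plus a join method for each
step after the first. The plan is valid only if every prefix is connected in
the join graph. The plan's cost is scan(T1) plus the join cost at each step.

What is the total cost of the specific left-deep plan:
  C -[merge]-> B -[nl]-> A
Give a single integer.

step 1: scan C: cost=120, card=120
step 2: join B via merge
    card(P join B) = 120*40/(8) = 600
    cost = 120 + 120*7 + 40*6 + 120 + 40 = 1360
step 3: join A via nl
    card(P join A) = 600*60/(5) = 7200
    cost = 1360 + 600*60 = 37360

37360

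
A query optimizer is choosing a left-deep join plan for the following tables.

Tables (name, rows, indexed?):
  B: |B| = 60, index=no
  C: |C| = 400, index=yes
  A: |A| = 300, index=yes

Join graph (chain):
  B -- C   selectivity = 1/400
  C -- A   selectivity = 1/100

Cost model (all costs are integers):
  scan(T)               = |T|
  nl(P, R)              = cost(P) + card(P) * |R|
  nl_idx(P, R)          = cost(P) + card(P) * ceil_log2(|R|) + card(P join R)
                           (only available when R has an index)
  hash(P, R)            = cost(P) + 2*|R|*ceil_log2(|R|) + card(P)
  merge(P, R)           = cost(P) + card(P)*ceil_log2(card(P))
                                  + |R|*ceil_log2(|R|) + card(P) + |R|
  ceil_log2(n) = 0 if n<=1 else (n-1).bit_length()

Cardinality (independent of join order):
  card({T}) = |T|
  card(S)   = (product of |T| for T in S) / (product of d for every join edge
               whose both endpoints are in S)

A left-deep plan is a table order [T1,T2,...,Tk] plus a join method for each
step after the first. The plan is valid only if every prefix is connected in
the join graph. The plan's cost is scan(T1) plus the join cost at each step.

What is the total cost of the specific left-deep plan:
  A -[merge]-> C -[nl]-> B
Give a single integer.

step 1: scan A: cost=300, card=300
step 2: join C via merge
    card(P join C) = 300*400/(100) = 1200
    cost = 300 + 300*9 + 400*9 + 300 + 400 = 7300
step 3: join B via nl
    card(P join B) = 1200*60/(400) = 180
    cost = 7300 + 1200*60 = 79300

79300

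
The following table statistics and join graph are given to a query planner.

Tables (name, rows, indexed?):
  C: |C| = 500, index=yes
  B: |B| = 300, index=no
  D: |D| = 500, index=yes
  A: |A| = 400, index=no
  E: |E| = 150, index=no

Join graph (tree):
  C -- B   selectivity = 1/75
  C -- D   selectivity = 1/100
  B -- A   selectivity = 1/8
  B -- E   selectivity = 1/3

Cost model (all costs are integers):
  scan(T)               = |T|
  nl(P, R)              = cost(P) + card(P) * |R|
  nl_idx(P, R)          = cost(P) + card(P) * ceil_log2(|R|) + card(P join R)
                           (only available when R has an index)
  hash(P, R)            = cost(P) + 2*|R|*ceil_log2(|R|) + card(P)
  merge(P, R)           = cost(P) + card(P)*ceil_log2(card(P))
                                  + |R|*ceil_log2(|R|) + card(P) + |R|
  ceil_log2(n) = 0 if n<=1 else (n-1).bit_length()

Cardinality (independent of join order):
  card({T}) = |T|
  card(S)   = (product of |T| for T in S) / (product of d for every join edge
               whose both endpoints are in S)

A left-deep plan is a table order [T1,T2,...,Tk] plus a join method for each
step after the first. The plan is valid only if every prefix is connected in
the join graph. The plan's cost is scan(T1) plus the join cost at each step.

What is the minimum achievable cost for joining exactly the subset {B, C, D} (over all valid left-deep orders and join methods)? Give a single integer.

15400

Selinger DP over subsets of {B,C,D}:
  {C}: scan cost=500, card=500
  {B}: scan cost=300, card=300
  {D}: scan cost=500, card=500
  {BC}: card=2000; try (C,nl_idx)→5000, (B,hash)→6400, (C,merge)→8300, (B,merge)→8500, (C,hash)→9600, (C,nl)→150300 …(+1); best=5000 via (C,nl_idx)
  {CD}: card=2500; try (D,nl_idx)→7500, (C,nl_idx)→7500, (D,hash)→10000, (C,hash)→10000, (D,merge)→10500, (C,merge)→10500 …(+2); best=7500 via (D,nl_idx)
  {BCD}: card=10000; try (B,hash)→15400, (D,hash)→16000, (D,nl_idx)→33000, (D,merge)→34000, (B,merge)→43000, (B,nl)→757500 …(+1); best=15400 via (B,hash)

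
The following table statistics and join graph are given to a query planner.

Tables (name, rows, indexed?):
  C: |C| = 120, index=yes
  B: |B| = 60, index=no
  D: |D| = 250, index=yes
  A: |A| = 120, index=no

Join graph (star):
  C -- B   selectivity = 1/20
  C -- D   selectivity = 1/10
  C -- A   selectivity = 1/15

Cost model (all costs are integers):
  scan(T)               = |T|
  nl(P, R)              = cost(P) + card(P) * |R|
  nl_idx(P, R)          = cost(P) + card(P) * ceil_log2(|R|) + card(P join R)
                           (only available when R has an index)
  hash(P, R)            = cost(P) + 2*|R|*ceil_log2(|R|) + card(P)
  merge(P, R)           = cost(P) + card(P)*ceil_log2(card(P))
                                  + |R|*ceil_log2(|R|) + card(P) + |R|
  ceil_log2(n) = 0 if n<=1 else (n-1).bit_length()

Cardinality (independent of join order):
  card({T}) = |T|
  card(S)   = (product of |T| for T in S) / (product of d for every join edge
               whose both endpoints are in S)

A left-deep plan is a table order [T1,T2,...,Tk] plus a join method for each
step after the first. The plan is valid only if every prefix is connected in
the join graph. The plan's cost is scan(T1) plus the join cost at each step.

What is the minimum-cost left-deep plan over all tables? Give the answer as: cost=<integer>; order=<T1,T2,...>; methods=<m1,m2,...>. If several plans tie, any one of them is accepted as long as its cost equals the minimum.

Selinger DP (subsets sized 1..n):
  {C}: scan cost=120, card=120
  {B}: scan cost=60, card=60
  {D}: scan cost=250, card=250
  {A}: scan cost=120, card=120
  {BC}: card=360; try (C,nl_idx)→840, (B,hash)→960, (C,merge)→1440, (B,merge)→1500, (C,hash)→1800, (C,nl)→7260 …(+1); best=840 via (C,nl_idx)
  {CD}: card=3000; try (C,hash)→2180, (D,merge)→3330, (C,merge)→3460, (D,nl_idx)→4080, (D,hash)→4240, (C,nl_idx)→5000 …(+2); best=2180 via (C,hash)
  {AC}: card=960; try (C,hash)→1920, (C,nl_idx)→1920, (A,hash)→1920, (C,merge)→2040, (A,merge)→2040, (C,nl)→14520 …(+1); best=1920 via (C,hash)
  {BCD}: card=9000; try (D,hash)→5200, (B,hash)→5900, (D,merge)→6690, (D,nl_idx)→12720, (B,merge)→41600, (D,nl)→90840 …(+1); best=5200 via (D,hash)
  {ABC}: card=2880; try (A,hash)→2880, (B,hash)→3600, (A,merge)→5400, (B,merge)→12900, (A,nl)→44040, (B,nl)→59520; best=2880 via (A,hash)
  {ACD}: card=24000; try (A,hash)→6860, (D,hash)→6880, (D,merge)→14730, (D,nl_idx)→33600, (A,merge)→42140, (D,nl)→241920 …(+1); best=6860 via (A,hash)
  {ABCD}: card=72000; try (D,hash)→9760, (A,hash)→15880, (B,hash)→31580, (D,merge)→42570, (D,nl_idx)→97920, (A,merge)→141160 …(+4); best=9760 via (D,hash)

cost=9760; order=B,C,A,D; methods=nl_idx,hash,hash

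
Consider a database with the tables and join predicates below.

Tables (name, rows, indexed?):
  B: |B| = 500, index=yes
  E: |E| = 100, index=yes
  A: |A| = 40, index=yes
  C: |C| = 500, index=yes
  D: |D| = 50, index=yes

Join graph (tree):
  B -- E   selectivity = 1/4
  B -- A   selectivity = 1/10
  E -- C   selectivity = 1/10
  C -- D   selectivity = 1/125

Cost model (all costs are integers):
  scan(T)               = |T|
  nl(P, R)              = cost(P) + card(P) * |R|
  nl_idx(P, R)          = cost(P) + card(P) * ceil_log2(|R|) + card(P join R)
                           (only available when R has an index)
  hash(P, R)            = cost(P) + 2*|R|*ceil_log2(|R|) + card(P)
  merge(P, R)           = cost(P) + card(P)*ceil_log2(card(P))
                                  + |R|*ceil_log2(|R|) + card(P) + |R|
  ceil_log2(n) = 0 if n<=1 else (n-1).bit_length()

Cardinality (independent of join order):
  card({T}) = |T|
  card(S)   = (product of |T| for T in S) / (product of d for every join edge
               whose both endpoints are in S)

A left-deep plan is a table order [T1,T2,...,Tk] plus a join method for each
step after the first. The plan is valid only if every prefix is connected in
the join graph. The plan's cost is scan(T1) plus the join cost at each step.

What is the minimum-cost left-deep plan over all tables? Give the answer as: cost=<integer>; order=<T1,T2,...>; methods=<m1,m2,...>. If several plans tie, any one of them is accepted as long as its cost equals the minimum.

cost=263780; order=D,C,E,B,A; methods=nl_idx,hash,hash,hash

Selinger DP (subsets sized 1..n):
  {B}: scan cost=500, card=500
  {E}: scan cost=100, card=100
  {A}: scan cost=40, card=40
  {C}: scan cost=500, card=500
  {D}: scan cost=50, card=50
  {BE}: card=12500; try (E,hash)→2400, (B,merge)→5900, (E,merge)→6300, (B,hash)→9200, (B,nl_idx)→13500, (E,nl_idx)→16500 …(+2); best=2400 via (E,hash)
  {AB}: card=2000; try (A,hash)→1480, (B,nl_idx)→2400, (B,merge)→5320, (A,nl_idx)→5500, (A,merge)→5780, (B,hash)→9080 …(+2); best=1480 via (A,hash)
  {CE}: card=5000; try (E,hash)→2400, (C,merge)→5900, (C,nl_idx)→6000, (E,merge)→6300, (E,nl_idx)→9000, (C,hash)→9200 …(+2); best=2400 via (E,hash)
  {CD}: card=200; try (C,nl_idx)→700, (D,hash)→1600, (D,nl_idx)→3700, (C,merge)→5400, (D,merge)→5850, (C,hash)→9100 …(+2); best=700 via (C,nl_idx)
  {ABE}: card=50000; try (E,hash)→4880, (A,hash)→15380, (E,merge)→26280, (E,nl_idx)→65480, (A,nl_idx)→127400, (A,merge)→190180 …(+2); best=4880 via (E,hash)
  {BCE}: card=625000; try (B,hash)→16400, (C,hash)→23900, (B,merge)→77400, (C,merge)→194900, (B,nl_idx)→672400, (C,nl_idx)→739900 …(+2); best=16400 via (B,hash)
  {CDE}: card=2000; try (E,hash)→2300, (E,merge)→3300, (E,nl_idx)→4100, (D,hash)→8000, (E,nl)→20700, (D,nl_idx)→34400 …(+2); best=2300 via (E,hash)
  {ABCE}: card=2500000; try (C,hash)→63880, (A,hash)→641880, (C,merge)→859880, (C,nl_idx)→2954880, (A,nl_idx)→6266400, (A,merge)→13141680 …(+2); best=63880 via (C,hash)
  {BCDE}: card=250000; try (B,hash)→13300, (B,merge)→31300, (B,nl_idx)→270300, (D,hash)→642000, (B,nl)→1002300, (D,nl_idx)→4016400 …(+2); best=13300 via (B,hash)
  {ABCDE}: card=1000000; try (A,hash)→263780, (A,nl_idx)→2513300, (D,hash)→2564480, (A,merge)→4763580, (A,nl)→10013300, (D,nl_idx)→16063880 …(+2); best=263780 via (A,hash)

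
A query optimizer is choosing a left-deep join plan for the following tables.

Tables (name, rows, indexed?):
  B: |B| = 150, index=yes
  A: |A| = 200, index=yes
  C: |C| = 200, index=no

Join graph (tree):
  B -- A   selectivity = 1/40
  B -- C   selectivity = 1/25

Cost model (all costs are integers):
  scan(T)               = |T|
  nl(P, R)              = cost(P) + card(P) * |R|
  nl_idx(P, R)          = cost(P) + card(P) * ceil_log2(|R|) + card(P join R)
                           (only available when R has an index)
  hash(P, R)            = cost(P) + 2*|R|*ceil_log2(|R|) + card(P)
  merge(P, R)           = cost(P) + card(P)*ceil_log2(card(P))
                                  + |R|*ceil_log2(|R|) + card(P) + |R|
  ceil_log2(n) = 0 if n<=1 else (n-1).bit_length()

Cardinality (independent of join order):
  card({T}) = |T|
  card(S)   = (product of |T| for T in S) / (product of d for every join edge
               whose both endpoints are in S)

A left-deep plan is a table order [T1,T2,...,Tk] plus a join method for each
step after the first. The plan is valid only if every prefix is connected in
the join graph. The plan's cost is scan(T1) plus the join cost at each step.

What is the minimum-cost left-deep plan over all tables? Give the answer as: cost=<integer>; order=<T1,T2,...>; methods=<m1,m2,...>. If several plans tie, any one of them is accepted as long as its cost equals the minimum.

Selinger DP (subsets sized 1..n):
  {B}: scan cost=150, card=150
  {A}: scan cost=200, card=200
  {C}: scan cost=200, card=200
  {AB}: card=750; try (A,nl_idx)→2100, (B,nl_idx)→2550, (B,hash)→2800, (A,merge)→3300, (B,merge)→3350, (A,hash)→3500 …(+2); best=2100 via (A,nl_idx)
  {BC}: card=1200; try (B,hash)→2800, (B,nl_idx)→3000, (C,merge)→3300, (B,merge)→3350, (C,hash)→3500, (C,nl)→30150 …(+1); best=2800 via (B,hash)
  {ABC}: card=6000; try (C,hash)→6050, (A,hash)→7200, (C,merge)→12150, (A,nl_idx)→18400, (A,merge)→19000, (C,nl)→152100 …(+1); best=6050 via (C,hash)

cost=6050; order=B,A,C; methods=nl_idx,hash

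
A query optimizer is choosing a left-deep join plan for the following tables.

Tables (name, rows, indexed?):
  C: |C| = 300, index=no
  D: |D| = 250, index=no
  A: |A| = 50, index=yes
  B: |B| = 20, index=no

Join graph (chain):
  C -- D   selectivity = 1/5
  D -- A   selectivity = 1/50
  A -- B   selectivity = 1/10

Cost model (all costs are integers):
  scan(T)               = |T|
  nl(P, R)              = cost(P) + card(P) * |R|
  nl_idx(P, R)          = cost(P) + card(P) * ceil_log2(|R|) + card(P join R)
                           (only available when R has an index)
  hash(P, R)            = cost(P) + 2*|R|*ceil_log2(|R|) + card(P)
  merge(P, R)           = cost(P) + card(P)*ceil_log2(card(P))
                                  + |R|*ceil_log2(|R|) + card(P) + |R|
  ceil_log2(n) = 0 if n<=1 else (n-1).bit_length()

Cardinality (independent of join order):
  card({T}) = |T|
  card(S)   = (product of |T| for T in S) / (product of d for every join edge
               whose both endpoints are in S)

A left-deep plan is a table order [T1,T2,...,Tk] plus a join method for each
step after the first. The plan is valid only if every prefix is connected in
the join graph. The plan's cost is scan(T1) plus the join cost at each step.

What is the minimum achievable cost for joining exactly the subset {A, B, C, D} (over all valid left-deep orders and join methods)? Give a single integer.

Selinger DP over subsets of {A,B,C,D}:
  {C}: scan cost=300, card=300
  {D}: scan cost=250, card=250
  {A}: scan cost=50, card=50
  {B}: scan cost=20, card=20
  {CD}: card=15000; try (D,hash)→4600, (C,merge)→5500, (D,merge)→5550, (C,hash)→5900, (C,nl)→75250, (D,nl)→75300; best=4600 via (D,hash)
  {AD}: card=250; try (A,hash)→1100, (A,nl_idx)→2000, (D,merge)→2650, (A,merge)→2850, (D,hash)→4100, (D,nl)→12550 …(+1); best=1100 via (A,hash)
  {AB}: card=100; try (A,nl_idx)→240, (B,hash)→300, (A,merge)→490, (B,merge)→520, (A,hash)→640, (A,nl)→1020 …(+1); best=240 via (A,nl_idx)
  {ACD}: card=15000; try (C,merge)→6350, (C,hash)→6750, (A,hash)→20200, (C,nl)→76100, (A,nl_idx)→109600, (A,merge)→229950 …(+1); best=6350 via (C,merge)
  {ABD}: card=500; try (B,hash)→1550, (D,merge)→3290, (B,merge)→3470, (D,hash)→4340, (B,nl)→6100, (D,nl)→25240; best=1550 via (B,hash)
  {ABCD}: card=30000; try (C,hash)→7450, (C,merge)→9550, (B,hash)→21550, (C,nl)→151550, (B,merge)→231470, (B,nl)→306350; best=7450 via (C,hash)

7450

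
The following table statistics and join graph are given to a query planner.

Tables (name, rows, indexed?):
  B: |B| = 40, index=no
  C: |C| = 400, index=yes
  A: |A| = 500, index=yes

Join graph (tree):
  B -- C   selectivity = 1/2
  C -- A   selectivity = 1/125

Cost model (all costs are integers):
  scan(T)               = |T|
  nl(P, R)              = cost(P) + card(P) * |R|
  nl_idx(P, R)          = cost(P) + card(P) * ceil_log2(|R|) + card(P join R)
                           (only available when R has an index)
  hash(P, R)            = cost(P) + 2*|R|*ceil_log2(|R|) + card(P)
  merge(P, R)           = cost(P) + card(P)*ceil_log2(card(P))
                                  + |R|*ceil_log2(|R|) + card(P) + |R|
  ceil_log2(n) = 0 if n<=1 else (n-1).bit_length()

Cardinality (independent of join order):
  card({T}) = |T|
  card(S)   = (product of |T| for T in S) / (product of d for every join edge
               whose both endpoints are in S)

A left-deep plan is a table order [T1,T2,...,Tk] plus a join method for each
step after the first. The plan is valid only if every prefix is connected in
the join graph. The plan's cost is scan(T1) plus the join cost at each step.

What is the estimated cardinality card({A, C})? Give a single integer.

Tables in S: A(500), C(400)
Edges inside S: C-A(d=125)
numerator = 500 * 400 = 200000
denominator = 125 = 125
card(S) = 200000 / 125 = 1600

1600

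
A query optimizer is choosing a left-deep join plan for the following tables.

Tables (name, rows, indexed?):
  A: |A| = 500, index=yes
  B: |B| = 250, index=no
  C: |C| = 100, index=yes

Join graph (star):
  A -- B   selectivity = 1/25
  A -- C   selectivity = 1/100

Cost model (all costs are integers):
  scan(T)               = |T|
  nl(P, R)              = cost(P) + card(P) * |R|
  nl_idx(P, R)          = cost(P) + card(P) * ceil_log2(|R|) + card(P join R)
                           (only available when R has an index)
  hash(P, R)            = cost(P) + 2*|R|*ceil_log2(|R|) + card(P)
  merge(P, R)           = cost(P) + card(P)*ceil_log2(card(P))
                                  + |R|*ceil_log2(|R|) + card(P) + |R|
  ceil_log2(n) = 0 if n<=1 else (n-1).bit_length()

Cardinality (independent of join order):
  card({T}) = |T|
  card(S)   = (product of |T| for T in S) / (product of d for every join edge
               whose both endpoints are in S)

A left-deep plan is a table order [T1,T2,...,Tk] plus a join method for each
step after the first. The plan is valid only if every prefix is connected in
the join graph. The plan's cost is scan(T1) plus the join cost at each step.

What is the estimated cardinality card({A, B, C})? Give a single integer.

5000

Tables in S: A(500), B(250), C(100)
Edges inside S: A-B(d=25), A-C(d=100)
numerator = 500 * 250 * 100 = 12500000
denominator = 25 * 100 = 2500
card(S) = 12500000 / 2500 = 5000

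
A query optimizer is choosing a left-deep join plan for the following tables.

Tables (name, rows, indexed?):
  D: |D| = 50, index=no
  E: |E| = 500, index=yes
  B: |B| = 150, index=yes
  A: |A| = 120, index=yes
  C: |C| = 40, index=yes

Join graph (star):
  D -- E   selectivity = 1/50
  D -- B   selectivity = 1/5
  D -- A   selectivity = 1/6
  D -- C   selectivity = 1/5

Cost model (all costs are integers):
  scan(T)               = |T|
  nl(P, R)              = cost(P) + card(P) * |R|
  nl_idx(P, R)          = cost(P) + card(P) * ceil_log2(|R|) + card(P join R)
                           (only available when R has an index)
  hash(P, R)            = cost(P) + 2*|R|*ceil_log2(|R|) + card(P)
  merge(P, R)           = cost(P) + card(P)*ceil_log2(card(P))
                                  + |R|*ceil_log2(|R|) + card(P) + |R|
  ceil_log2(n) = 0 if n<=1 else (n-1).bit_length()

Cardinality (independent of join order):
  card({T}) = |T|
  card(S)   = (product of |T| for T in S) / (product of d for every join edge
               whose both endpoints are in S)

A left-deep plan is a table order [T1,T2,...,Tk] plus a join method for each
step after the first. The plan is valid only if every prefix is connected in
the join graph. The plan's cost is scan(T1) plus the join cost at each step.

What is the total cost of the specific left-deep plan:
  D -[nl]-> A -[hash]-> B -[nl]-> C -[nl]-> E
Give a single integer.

121209450

step 1: scan D: cost=50, card=50
step 2: join A via nl
    card(P join A) = 50*120/(6) = 1000
    cost = 50 + 50*120 = 6050
step 3: join B via hash
    card(P join B) = 1000*150/(5) = 30000
    cost = 6050 + 2*150*8 + 1000 = 9450
step 4: join C via nl
    card(P join C) = 30000*40/(5) = 240000
    cost = 9450 + 30000*40 = 1209450
step 5: join E via nl
    card(P join E) = 240000*500/(50) = 2400000
    cost = 1209450 + 240000*500 = 121209450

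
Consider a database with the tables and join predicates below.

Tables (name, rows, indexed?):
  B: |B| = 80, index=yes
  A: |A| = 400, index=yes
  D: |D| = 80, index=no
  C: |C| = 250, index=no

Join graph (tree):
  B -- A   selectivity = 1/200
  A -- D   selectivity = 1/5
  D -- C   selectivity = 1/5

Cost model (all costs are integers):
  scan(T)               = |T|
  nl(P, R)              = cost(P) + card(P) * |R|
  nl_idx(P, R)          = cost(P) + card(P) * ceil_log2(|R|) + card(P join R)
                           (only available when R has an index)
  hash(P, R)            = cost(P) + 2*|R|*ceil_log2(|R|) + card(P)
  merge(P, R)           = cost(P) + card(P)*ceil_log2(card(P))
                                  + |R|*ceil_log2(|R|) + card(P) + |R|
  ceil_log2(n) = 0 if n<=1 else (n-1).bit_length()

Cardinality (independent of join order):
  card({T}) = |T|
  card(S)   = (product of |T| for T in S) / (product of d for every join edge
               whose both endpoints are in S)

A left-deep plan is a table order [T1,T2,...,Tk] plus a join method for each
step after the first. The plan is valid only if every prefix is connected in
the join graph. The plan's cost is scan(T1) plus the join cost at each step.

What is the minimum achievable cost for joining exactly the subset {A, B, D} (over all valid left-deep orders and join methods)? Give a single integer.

2240

Selinger DP over subsets of {A,B,D}:
  {B}: scan cost=80, card=80
  {A}: scan cost=400, card=400
  {D}: scan cost=80, card=80
  {AB}: card=160; try (A,nl_idx)→960, (B,hash)→1920, (B,nl_idx)→3360, (A,merge)→4720, (B,merge)→5040, (A,hash)→7360 …(+2); best=960 via (A,nl_idx)
  {AD}: card=6400; try (D,hash)→1920, (A,merge)→4720, (D,merge)→5040, (A,nl_idx)→7200, (A,hash)→7360, (A,nl)→32080 …(+1); best=1920 via (D,hash)
  {ABD}: card=2560; try (D,hash)→2240, (D,merge)→3040, (B,hash)→9440, (D,nl)→13760, (B,nl_idx)→49280, (B,merge)→92160 …(+1); best=2240 via (D,hash)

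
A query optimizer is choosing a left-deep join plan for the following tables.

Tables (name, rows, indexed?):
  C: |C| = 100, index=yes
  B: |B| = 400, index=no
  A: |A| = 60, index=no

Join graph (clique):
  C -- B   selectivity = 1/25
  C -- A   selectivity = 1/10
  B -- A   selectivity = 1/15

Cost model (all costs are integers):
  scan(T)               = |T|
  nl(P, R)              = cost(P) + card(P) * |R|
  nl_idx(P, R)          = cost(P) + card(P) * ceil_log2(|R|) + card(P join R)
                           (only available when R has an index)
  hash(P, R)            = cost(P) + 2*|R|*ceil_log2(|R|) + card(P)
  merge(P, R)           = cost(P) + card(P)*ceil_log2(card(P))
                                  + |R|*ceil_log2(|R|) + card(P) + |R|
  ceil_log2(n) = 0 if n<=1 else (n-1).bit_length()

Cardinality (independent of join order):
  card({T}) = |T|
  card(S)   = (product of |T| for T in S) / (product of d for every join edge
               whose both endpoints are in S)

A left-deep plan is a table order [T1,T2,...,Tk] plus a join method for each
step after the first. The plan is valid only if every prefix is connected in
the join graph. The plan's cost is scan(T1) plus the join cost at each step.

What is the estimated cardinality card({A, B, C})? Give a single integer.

640

Tables in S: A(60), B(400), C(100)
Edges inside S: C-B(d=25), C-A(d=10), B-A(d=15)
numerator = 60 * 400 * 100 = 2400000
denominator = 25 * 10 * 15 = 3750
card(S) = 2400000 / 3750 = 640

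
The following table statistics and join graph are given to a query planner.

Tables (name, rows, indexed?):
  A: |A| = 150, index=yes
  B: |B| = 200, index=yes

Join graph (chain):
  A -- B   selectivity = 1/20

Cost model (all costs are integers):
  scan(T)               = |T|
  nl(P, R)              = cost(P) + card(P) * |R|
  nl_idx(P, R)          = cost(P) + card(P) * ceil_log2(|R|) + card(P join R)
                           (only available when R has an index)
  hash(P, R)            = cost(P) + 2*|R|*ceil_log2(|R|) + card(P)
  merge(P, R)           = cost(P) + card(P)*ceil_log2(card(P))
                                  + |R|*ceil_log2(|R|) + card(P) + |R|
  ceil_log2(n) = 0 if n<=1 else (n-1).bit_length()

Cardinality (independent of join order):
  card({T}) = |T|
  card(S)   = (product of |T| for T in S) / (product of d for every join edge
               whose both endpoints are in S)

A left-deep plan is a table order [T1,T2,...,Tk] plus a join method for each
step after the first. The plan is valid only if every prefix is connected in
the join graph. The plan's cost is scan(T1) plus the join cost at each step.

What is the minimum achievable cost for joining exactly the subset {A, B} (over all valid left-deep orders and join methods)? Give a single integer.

2800

Selinger DP over subsets of {A,B}:
  {A}: scan cost=150, card=150
  {B}: scan cost=200, card=200
  {AB}: card=1500; try (A,hash)→2800, (B,nl_idx)→2850, (B,merge)→3300, (A,nl_idx)→3300, (A,merge)→3350, (B,hash)→3500 …(+2); best=2800 via (A,hash)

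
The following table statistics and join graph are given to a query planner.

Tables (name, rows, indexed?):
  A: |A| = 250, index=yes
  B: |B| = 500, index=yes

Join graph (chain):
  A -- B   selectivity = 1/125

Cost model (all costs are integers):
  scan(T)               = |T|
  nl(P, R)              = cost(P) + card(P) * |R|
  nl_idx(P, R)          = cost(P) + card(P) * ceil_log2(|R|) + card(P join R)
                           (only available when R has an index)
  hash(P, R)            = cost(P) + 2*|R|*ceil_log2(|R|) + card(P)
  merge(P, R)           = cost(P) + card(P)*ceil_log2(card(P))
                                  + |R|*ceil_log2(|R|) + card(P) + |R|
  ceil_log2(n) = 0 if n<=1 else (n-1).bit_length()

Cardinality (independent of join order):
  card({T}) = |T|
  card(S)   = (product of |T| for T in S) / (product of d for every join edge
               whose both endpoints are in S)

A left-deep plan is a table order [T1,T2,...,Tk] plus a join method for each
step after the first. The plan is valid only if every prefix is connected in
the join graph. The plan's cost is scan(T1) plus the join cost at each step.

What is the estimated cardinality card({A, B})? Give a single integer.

Tables in S: A(250), B(500)
Edges inside S: A-B(d=125)
numerator = 250 * 500 = 125000
denominator = 125 = 125
card(S) = 125000 / 125 = 1000

1000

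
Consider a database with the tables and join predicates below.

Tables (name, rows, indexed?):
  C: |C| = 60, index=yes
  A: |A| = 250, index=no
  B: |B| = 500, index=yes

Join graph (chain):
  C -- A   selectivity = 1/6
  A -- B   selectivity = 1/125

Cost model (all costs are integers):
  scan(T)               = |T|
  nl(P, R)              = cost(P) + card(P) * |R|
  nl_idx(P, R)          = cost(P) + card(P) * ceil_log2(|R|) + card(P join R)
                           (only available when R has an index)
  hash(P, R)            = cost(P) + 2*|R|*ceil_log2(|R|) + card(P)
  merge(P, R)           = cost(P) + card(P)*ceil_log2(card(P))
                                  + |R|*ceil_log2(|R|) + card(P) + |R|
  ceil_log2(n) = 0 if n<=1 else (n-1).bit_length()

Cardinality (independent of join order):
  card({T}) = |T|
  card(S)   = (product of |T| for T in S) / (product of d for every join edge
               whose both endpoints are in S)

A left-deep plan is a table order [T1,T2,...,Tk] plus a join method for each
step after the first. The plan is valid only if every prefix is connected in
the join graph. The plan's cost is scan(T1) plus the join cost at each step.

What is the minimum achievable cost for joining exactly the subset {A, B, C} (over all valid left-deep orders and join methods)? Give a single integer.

Selinger DP over subsets of {A,B,C}:
  {C}: scan cost=60, card=60
  {A}: scan cost=250, card=250
  {B}: scan cost=500, card=500
  {AC}: card=2500; try (C,hash)→1220, (A,merge)→2730, (C,merge)→2920, (A,hash)→4120, (C,nl_idx)→4250, (A,nl)→15060 …(+1); best=1220 via (C,hash)
  {AB}: card=1000; try (B,nl_idx)→3500, (A,hash)→5000, (B,merge)→7500, (A,merge)→7750, (B,hash)→9500, (B,nl)→125250 …(+1); best=3500 via (B,nl_idx)
  {ABC}: card=10000; try (C,hash)→5220, (B,hash)→12720, (C,merge)→14920, (C,nl_idx)→19500, (B,nl_idx)→33720, (B,merge)→38720 …(+2); best=5220 via (C,hash)

5220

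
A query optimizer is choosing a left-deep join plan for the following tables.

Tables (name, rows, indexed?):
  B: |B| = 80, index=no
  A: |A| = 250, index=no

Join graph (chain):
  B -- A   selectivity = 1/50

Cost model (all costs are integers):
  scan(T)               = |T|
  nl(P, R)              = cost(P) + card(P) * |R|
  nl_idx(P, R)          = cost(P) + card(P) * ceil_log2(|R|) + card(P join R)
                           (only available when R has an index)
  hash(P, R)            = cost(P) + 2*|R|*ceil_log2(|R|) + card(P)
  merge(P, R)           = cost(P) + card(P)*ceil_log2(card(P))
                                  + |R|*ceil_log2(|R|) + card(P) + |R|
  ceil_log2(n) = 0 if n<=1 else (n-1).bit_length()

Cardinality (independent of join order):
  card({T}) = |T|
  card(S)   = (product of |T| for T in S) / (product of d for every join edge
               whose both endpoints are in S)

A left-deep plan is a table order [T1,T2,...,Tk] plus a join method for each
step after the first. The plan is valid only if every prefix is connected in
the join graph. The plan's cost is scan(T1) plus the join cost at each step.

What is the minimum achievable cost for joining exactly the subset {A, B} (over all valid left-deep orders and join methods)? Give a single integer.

Selinger DP over subsets of {A,B}:
  {B}: scan cost=80, card=80
  {A}: scan cost=250, card=250
  {AB}: card=400; try (B,hash)→1620, (A,merge)→2970, (B,merge)→3140, (A,hash)→4160, (A,nl)→20080, (B,nl)→20250; best=1620 via (B,hash)

1620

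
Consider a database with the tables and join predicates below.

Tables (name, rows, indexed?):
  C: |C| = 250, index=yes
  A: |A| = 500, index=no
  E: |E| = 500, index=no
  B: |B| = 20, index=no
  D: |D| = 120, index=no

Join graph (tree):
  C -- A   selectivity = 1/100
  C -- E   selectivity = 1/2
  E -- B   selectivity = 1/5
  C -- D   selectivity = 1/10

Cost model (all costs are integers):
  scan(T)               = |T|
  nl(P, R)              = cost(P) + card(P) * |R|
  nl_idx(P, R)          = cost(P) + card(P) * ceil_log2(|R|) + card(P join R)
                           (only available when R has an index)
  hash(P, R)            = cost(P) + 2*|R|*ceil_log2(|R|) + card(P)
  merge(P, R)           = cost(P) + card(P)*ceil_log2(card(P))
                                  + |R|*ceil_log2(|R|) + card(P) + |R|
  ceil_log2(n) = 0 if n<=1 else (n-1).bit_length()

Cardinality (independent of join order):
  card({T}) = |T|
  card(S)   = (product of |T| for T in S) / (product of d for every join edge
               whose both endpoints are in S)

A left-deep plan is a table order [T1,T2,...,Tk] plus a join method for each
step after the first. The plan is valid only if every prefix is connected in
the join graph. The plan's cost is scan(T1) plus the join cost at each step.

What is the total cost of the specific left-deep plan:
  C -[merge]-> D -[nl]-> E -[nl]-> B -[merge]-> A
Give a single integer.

step 1: scan C: cost=250, card=250
step 2: join D via merge
    card(P join D) = 250*120/(10) = 3000
    cost = 250 + 250*8 + 120*7 + 250 + 120 = 3460
step 3: join E via nl
    card(P join E) = 3000*500/(2) = 750000
    cost = 3460 + 3000*500 = 1503460
step 4: join B via nl
    card(P join B) = 750000*20/(5) = 3000000
    cost = 1503460 + 750000*20 = 16503460
step 5: join A via merge
    card(P join A) = 3000000*500/(100) = 15000000
    cost = 16503460 + 3000000*22 + 500*9 + 3000000 + 500 = 85508460

85508460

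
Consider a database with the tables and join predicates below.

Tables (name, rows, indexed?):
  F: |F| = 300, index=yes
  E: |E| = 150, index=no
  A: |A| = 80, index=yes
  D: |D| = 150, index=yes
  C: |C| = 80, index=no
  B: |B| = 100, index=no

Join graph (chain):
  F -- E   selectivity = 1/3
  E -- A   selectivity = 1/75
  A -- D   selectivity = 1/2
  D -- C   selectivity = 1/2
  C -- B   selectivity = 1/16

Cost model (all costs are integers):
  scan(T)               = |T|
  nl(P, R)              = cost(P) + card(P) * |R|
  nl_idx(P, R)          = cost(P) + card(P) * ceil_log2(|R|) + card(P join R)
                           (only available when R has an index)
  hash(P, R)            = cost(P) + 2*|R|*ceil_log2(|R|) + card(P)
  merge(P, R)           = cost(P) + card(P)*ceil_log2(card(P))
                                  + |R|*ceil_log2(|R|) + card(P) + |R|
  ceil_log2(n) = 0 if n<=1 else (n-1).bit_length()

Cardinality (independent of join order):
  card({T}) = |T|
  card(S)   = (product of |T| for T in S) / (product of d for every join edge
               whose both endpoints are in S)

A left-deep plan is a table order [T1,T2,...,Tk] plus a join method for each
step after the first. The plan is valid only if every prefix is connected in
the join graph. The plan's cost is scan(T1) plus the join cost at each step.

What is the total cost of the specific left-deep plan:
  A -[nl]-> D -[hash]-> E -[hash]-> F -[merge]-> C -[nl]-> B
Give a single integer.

step 1: scan A: cost=80, card=80
step 2: join D via nl
    card(P join D) = 80*150/(2) = 6000
    cost = 80 + 80*150 = 12080
step 3: join E via hash
    card(P join E) = 6000*150/(75) = 12000
    cost = 12080 + 2*150*8 + 6000 = 20480
step 4: join F via hash
    card(P join F) = 12000*300/(3) = 1200000
    cost = 20480 + 2*300*9 + 12000 = 37880
step 5: join C via merge
    card(P join C) = 1200000*80/(2) = 48000000
    cost = 37880 + 1200000*21 + 80*7 + 1200000 + 80 = 26438520
step 6: join B via nl
    card(P join B) = 48000000*100/(16) = 300000000
    cost = 26438520 + 48000000*100 = 4826438520

4826438520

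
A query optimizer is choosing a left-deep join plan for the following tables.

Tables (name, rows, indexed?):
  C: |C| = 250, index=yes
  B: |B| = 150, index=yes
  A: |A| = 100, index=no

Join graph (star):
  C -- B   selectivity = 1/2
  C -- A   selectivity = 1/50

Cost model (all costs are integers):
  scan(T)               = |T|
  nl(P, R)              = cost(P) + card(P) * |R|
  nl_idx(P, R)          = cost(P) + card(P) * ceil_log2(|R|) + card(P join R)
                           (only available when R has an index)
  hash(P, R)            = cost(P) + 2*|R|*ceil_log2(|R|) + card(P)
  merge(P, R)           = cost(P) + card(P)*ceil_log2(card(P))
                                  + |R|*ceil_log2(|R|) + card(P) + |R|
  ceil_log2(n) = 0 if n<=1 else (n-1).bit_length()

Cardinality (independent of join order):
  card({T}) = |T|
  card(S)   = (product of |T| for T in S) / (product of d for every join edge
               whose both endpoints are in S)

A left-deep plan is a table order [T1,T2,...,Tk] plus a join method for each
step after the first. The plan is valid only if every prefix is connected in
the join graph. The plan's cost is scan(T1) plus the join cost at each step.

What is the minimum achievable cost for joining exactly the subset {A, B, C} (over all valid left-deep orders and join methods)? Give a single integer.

4300

Selinger DP over subsets of {A,B,C}:
  {C}: scan cost=250, card=250
  {B}: scan cost=150, card=150
  {A}: scan cost=100, card=100
  {BC}: card=18750; try (B,hash)→2900, (C,merge)→3750, (B,merge)→3850, (C,hash)→4300, (C,nl_idx)→20100, (B,nl_idx)→21000 …(+2); best=2900 via (B,hash)
  {AC}: card=500; try (C,nl_idx)→1400, (A,hash)→1900, (C,merge)→3150, (A,merge)→3300, (C,hash)→4200, (C,nl)→25100 …(+1); best=1400 via (C,nl_idx)
  {ABC}: card=37500; try (B,hash)→4300, (B,merge)→7750, (A,hash)→23050, (B,nl_idx)→42900, (B,nl)→76400, (A,merge)→303700 …(+1); best=4300 via (B,hash)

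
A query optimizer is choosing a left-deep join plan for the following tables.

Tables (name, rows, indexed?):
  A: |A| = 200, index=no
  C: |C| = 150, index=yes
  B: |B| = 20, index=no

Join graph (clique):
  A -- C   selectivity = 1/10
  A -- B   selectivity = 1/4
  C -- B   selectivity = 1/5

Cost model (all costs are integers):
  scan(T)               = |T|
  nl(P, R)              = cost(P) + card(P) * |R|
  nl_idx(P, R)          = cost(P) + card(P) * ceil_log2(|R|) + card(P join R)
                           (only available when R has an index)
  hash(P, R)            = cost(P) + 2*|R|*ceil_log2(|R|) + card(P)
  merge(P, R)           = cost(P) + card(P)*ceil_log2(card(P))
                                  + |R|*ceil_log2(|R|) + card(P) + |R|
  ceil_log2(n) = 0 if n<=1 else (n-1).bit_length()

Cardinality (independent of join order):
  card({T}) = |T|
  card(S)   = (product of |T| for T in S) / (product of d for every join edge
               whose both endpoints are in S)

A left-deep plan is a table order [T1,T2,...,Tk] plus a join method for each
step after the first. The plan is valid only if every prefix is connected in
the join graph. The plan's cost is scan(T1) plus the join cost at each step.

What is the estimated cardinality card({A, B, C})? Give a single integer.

Tables in S: A(200), B(20), C(150)
Edges inside S: A-C(d=10), A-B(d=4), C-B(d=5)
numerator = 200 * 20 * 150 = 600000
denominator = 10 * 4 * 5 = 200
card(S) = 600000 / 200 = 3000

3000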